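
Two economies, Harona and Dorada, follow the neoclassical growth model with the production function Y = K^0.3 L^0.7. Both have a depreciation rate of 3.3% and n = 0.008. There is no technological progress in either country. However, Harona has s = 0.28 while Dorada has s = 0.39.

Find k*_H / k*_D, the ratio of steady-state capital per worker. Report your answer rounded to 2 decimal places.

Steady-state k* = [s/(n + δ)]^(1/(1−α)), so the ratio is [ (s_H/(n + δ)_H) / (s_D/(n + δ)_D) ]^1.4286.
s_H/(n + δ)_H = 0.28/0.041 = 6.8293; s_D/(n + δ)_D = 0.39/0.041 = 9.5122.
Ratio = (6.8293/9.5122)^1.4286 = 0.7180^1.4286 ≈ 0.6230

k*_H / k*_D ≈ 0.62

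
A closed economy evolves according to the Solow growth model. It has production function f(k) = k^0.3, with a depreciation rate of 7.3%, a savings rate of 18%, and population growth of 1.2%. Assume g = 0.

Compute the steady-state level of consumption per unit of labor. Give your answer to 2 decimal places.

c* = 1.13

Steady state requires s·f(k) = (n + δ)·k, i.e. s·k^α = (n + δ)·k.
Rearranging, k^(1−α) = s / (n + δ).
k^0.7 = 0.18 / (0.012 + 0.073) = 0.18 / 0.085 = 2.1176
k* = 2.1176^(1/0.7) ≈ 2.9207
y* = (k*)^α = 2.9207^0.3 ≈ 1.3793
c* = (1 − s)·y* = (1 − 0.18) × 1.3793 ≈ 1.1310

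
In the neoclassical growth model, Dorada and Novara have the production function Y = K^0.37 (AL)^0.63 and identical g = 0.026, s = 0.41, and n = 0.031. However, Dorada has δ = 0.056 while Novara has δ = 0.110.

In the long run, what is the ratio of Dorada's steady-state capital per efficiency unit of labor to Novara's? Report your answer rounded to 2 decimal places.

k*_D / k*_N ≈ 1.86

Steady-state k* = [s/(n + g + δ)]^(1/(1−α)), so the ratio is [ (s_D/(n + g + δ)_D) / (s_N/(n + g + δ)_N) ]^1.5873.
s_D/(n + g + δ)_D = 0.41/0.113 = 3.6283; s_N/(n + g + δ)_N = 0.41/0.167 = 2.4551.
Ratio = (3.6283/2.4551)^1.5873 = 1.4779^1.5873 ≈ 1.8590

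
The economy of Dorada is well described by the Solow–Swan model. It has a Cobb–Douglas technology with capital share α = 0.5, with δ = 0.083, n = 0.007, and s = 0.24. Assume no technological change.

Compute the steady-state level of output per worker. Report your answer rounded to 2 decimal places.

Steady state requires s·f(k) = (n + δ)·k, i.e. s·k^α = (n + δ)·k.
Dividing both sides by k: k^(1−α) = s / (n + δ).
k^0.5 = 0.24 / (0.007 + 0.083) = 0.24 / 0.090 = 2.6667
k* = 2.6667^(1/0.5) ≈ 7.1113
y* = (k*)^α = 7.1113^0.5 ≈ 2.6667

y* = 2.67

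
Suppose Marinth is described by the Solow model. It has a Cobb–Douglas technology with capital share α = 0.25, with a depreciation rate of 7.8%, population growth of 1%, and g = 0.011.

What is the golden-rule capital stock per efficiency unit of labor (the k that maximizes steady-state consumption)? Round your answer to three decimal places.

The golden rule sets f'(k) = n + g + δ, i.e. α·k^(α−1) = n + g + δ.
So k^(1−α) = α / (n + g + δ) = 0.25 / 0.099 = 2.5253.
k_gold = 2.5253^(1/0.75) ≈ 3.4389

k_gold ≈ 3.439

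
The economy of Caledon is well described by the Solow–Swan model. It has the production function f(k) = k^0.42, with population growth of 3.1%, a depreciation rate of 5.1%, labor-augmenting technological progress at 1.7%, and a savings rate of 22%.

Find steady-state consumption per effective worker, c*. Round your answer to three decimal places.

Steady state requires s·f(k) = (n + g + δ)·k, i.e. s·k^α = (n + g + δ)·k.
Rearranging, k^(1−α) = s / (n + g + δ).
k^0.58 = 0.22 / (0.031 + 0.017 + 0.051) = 0.22 / 0.099 = 2.2222
k* = 2.2222^(1/0.58) ≈ 3.9619
y* = (k*)^α = 3.9619^0.42 ≈ 1.7829
c* = (1 − s)·y* = (1 − 0.22) × 1.7829 ≈ 1.3907

c* = 1.391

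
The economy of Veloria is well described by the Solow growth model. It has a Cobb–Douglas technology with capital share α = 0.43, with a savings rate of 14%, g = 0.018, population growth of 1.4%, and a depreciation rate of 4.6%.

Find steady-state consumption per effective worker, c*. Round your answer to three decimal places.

c* ≈ 1.337

At the steady state, Δk = 0, so s·k^α = (n + g + δ)·k.
Rearranging, k^(1−α) = s / (n + g + δ).
k^0.57 = 0.14 / (0.014 + 0.018 + 0.046) = 0.14 / 0.078 = 1.7949
k* = 1.7949^(1/0.57) ≈ 2.7905
y* = (k*)^α = 2.7905^0.43 ≈ 1.5547
c* = (1 − s)·y* = (1 − 0.14) × 1.5547 ≈ 1.3370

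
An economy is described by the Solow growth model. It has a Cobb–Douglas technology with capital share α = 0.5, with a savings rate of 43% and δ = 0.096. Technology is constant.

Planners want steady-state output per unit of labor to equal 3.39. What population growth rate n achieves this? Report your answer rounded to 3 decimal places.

n ≈ 0.031

Steady state requires s·f(k) = (n + δ)·k, i.e. s·k^α = (n + δ)·k.
Since y* = [s/(n + δ)]^(α/(1−α)), we have s/(n + δ) = (y*)^((1−α)/α) = 3.39^1 = 3.3900.
Therefore n + δ = s / 3.3900 = 0.43 / 3.3900 = 0.1268, so n = 0.1268 − 0.096 = 0.0308.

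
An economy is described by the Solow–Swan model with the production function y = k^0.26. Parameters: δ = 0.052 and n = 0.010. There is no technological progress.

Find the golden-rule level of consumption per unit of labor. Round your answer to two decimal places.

c_gold ≈ 1.22

At the golden rule, f'(k) = n + δ, so α·k^(α−1) = n + δ and k_gold = (α/(n + δ))^(1/(1−α)).
k_gold = (0.26/0.062)^(1/0.74) = 4.1935^1.3514 ≈ 6.9398
c_gold = f(k_gold) − (n + δ)·k_gold = 1.6548 − 0.062×6.9398 ≈ 1.2245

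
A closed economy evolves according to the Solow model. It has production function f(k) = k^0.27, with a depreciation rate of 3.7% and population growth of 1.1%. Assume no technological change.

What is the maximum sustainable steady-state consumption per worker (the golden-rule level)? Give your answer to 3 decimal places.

At the golden rule, f'(k) = n + δ, so α·k^(α−1) = n + δ and k_gold = (α/(n + δ))^(1/(1−α)).
k_gold = (0.27/0.048)^(1/0.73) = 5.6250^1.3699 ≈ 10.6560
c_gold = f(k_gold) − (n + δ)·k_gold = 1.8943 − 0.048×10.6560 ≈ 1.3828

c_gold ≈ 1.383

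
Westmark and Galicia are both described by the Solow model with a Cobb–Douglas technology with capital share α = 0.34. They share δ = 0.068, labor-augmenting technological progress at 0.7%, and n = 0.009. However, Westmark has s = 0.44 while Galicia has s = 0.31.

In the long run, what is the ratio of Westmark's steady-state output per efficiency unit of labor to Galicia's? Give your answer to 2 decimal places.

Steady-state y* = [s/(n + g + δ)]^(α/(1−α)), so the ratio is [ (s_W/(n + g + δ)_W) / (s_G/(n + g + δ)_G) ]^0.5152.
s_W/(n + g + δ)_W = 0.44/0.084 = 5.2381; s_G/(n + g + δ)_G = 0.31/0.084 = 3.6905.
Ratio = (5.2381/3.6905)^0.5152 = 1.4193^0.5152 ≈ 1.1977

y*_W / y*_G ≈ 1.20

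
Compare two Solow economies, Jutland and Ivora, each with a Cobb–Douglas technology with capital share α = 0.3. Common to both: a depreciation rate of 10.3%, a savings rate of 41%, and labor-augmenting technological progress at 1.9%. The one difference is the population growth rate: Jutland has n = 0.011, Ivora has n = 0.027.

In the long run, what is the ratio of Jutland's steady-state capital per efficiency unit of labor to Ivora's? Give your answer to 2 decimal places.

Steady-state k* = [s/(n + g + δ)]^(1/(1−α)), so the ratio is [ (s_J/(n + g + δ)_J) / (s_I/(n + g + δ)_I) ]^1.4286.
s_J/(n + g + δ)_J = 0.41/0.133 = 3.0827; s_I/(n + g + δ)_I = 0.41/0.149 = 2.7517.
Ratio = (3.0827/2.7517)^1.4286 = 1.1203^1.4286 ≈ 1.1762

k*_J / k*_I ≈ 1.18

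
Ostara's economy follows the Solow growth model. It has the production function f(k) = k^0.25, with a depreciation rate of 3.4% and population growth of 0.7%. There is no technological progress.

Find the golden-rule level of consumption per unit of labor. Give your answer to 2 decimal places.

c_gold ≈ 1.37

At the golden rule, f'(k) = n + δ, so α·k^(α−1) = n + δ and k_gold = (α/(n + δ))^(1/(1−α)).
k_gold = (0.25/0.041)^(1/0.75) = 6.0976^1.3333 ≈ 11.1392
c_gold = f(k_gold) − (n + δ)·k_gold = 1.8269 − 0.041×11.1392 ≈ 1.3702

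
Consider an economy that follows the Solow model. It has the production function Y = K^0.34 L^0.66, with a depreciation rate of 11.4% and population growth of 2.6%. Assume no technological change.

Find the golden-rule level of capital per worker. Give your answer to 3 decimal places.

k_gold ≈ 3.836

The golden rule sets f'(k) = n + δ, i.e. α·k^(α−1) = n + δ.
So k^(1−α) = α / (n + δ) = 0.34 / 0.140 = 2.4286.
k_gold = 2.4286^(1/0.66) ≈ 3.8359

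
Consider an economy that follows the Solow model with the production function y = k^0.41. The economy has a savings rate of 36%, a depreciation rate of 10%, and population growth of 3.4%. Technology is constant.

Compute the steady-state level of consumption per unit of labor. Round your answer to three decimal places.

c* ≈ 1.272

Steady state requires s·f(k) = (n + δ)·k, i.e. s·k^α = (n + δ)·k.
Dividing both sides by k: k^(1−α) = s / (n + δ).
k^0.59 = 0.36 / (0.034 + 0.100) = 0.36 / 0.134 = 2.6866
k* = 2.6866^(1/0.59) ≈ 5.3390
y* = (k*)^α = 5.3390^0.41 ≈ 1.9873
c* = (1 − s)·y* = (1 − 0.36) × 1.9873 ≈ 1.2719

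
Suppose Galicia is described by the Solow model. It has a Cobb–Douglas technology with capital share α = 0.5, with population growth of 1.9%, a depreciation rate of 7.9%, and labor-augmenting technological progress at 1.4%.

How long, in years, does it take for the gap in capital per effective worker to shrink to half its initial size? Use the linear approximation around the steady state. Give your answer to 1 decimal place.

t_½ ≈ 12.4 years

Near the steady state the convergence rate is λ = (1 − α)(n + g + δ).
λ = (1 − 0.5) × 0.112 = 0.5 × 0.112 = 0.0560
Half-life = ln 2 / λ = 0.6931 / 0.0560 ≈ 12.38 years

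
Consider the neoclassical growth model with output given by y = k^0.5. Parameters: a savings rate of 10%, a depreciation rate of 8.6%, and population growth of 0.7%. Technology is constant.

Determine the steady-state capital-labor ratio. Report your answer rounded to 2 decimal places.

k* ≈ 1.16

In steady state, investment equals break-even investment: s·k^α = (n + δ)·k.
Rearranging, k^(1−α) = s / (n + δ).
k^0.5 = 0.10 / (0.007 + 0.086) = 0.10 / 0.093 = 1.0753
k* = 1.0753^(1/0.5) ≈ 1.1563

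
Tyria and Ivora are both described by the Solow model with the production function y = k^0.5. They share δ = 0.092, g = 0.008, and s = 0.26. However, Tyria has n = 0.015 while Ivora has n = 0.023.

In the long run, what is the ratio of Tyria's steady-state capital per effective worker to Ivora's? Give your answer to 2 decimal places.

Steady-state k* = [s/(n + g + δ)]^(1/(1−α)), so the ratio is [ (s_T/(n + g + δ)_T) / (s_I/(n + g + δ)_I) ]^2.
s_T/(n + g + δ)_T = 0.26/0.115 = 2.2609; s_I/(n + g + δ)_I = 0.26/0.123 = 2.1138.
Ratio = (2.2609/2.1138)^2 = 1.0696^2 ≈ 1.1440

k*_T / k*_I ≈ 1.14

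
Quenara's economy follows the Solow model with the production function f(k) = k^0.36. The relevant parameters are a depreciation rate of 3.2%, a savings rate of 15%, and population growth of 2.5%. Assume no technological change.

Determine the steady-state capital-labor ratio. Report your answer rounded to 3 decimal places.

At the steady state, Δk = 0, so s·k^α = (n + δ)·k.
Dividing both sides by k: k^(1−α) = s / (n + δ).
k^0.64 = 0.15 / (0.025 + 0.032) = 0.15 / 0.057 = 2.6316
k* = 2.6316^(1/0.64) ≈ 4.5352

k* = 4.535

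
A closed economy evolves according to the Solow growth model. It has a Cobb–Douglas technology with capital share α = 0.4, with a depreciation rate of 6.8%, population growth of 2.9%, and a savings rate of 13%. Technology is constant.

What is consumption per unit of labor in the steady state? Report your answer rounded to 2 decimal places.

c* ≈ 1.06

In steady state, investment equals break-even investment: s·k^α = (n + δ)·k.
Rearranging, k^(1−α) = s / (n + δ).
k^0.6 = 0.13 / (0.029 + 0.068) = 0.13 / 0.097 = 1.3402
k* = 1.3402^(1/0.6) ≈ 1.6291
y* = (k*)^α = 1.6291^0.4 ≈ 1.2156
c* = (1 − s)·y* = (1 − 0.13) × 1.2156 ≈ 1.0576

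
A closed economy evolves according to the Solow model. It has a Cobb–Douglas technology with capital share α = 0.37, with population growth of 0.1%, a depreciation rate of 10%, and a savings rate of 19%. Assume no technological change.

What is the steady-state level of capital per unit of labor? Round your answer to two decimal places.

k* = 2.73

Steady state requires s·f(k) = (n + δ)·k, i.e. s·k^α = (n + δ)·k.
Dividing both sides by k: k^(1−α) = s / (n + δ).
k^0.63 = 0.19 / (0.001 + 0.100) = 0.19 / 0.101 = 1.8812
k* = 1.8812^(1/0.63) ≈ 2.7265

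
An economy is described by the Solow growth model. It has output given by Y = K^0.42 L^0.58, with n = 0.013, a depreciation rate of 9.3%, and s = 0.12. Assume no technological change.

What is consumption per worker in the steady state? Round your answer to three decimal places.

c* ≈ 0.963

At the steady state, Δk = 0, so s·k^α = (n + δ)·k.
Rearranging, k^(1−α) = s / (n + δ).
k^0.58 = 0.12 / (0.013 + 0.093) = 0.12 / 0.106 = 1.1321
k* = 1.1321^(1/0.58) ≈ 1.2385
y* = (k*)^α = 1.2385^0.42 ≈ 1.0940
c* = (1 − s)·y* = (1 − 0.12) × 1.0940 ≈ 0.9627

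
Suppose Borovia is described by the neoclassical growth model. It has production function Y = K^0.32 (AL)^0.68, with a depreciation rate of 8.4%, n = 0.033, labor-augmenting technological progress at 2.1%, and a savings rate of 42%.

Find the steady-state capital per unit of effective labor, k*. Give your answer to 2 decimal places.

Steady state requires s·f(k) = (n + g + δ)·k, i.e. s·k^α = (n + g + δ)·k.
Rearranging, k^(1−α) = s / (n + g + δ).
k^0.68 = 0.42 / (0.033 + 0.021 + 0.084) = 0.42 / 0.138 = 3.0435
k* = 3.0435^(1/0.68) ≈ 5.1386

k* = 5.14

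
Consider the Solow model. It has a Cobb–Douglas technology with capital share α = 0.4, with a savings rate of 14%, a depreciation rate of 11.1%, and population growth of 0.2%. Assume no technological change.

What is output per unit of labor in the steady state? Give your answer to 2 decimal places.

Steady state requires s·f(k) = (n + δ)·k, i.e. s·k^α = (n + δ)·k.
Dividing both sides by k: k^(1−α) = s / (n + δ).
k^0.6 = 0.14 / (0.002 + 0.111) = 0.14 / 0.113 = 1.2389
k* = 1.2389^(1/0.6) ≈ 1.4291
y* = (k*)^α = 1.4291^0.4 ≈ 1.1535

y* ≈ 1.15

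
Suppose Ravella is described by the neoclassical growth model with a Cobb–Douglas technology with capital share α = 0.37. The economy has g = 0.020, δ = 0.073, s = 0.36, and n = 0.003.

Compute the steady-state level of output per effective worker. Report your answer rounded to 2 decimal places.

At the steady state, Δk = 0, so s·k^α = (n + g + δ)·k.
Dividing both sides by k: k^(1−α) = s / (n + g + δ).
k^0.63 = 0.36 / (0.003 + 0.020 + 0.073) = 0.36 / 0.096 = 3.7500
k* = 3.7500^(1/0.63) ≈ 8.1501
y* = (k*)^α = 8.1501^0.37 ≈ 2.1734

y* = 2.17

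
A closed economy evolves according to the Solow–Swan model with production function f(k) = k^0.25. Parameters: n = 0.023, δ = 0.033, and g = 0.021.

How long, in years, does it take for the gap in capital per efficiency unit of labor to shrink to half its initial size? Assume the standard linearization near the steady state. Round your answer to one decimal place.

about 12.0 years

Near the steady state the convergence rate is λ = (1 − α)(n + g + δ).
λ = (1 − 0.25) × 0.077 = 0.75 × 0.077 = 0.05775
Half-life = ln 2 / λ = 0.6931 / 0.05775 ≈ 12.00 years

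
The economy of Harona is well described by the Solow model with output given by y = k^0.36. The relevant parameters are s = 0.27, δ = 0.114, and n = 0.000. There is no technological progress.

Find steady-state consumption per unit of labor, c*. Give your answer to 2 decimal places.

c* = 1.19

At the steady state, Δk = 0, so s·k^α = (n + δ)·k.
Rearranging, k^(1−α) = s / (n + δ).
k^0.64 = 0.27 / (0.000 + 0.114) = 0.27 / 0.114 = 2.3684
k* = 2.3684^(1/0.64) ≈ 3.8467
y* = (k*)^α = 3.8467^0.36 ≈ 1.6242
c* = (1 − s)·y* = (1 − 0.27) × 1.6242 ≈ 1.1857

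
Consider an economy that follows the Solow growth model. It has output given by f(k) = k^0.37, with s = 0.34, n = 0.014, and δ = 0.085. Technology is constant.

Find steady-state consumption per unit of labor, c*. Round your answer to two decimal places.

Steady state requires s·f(k) = (n + δ)·k, i.e. s·k^α = (n + δ)·k.
Dividing both sides by k: k^(1−α) = s / (n + δ).
k^0.63 = 0.34 / (0.014 + 0.085) = 0.34 / 0.099 = 3.4343
k* = 3.4343^(1/0.63) ≈ 7.0882
y* = (k*)^α = 7.0882^0.37 ≈ 2.0639
c* = (1 − s)·y* = (1 − 0.34) × 2.0639 ≈ 1.3622

c* = 1.36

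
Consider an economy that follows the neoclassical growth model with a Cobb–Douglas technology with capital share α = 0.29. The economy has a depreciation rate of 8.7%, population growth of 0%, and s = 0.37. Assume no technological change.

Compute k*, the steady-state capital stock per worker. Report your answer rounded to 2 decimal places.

k* ≈ 7.68

In steady state, investment equals break-even investment: s·k^α = (n + δ)·k.
Rearranging, k^(1−α) = s / (n + δ).
k^0.71 = 0.37 / (0.000 + 0.087) = 0.37 / 0.087 = 4.2529
k* = 4.2529^(1/0.71) ≈ 7.6820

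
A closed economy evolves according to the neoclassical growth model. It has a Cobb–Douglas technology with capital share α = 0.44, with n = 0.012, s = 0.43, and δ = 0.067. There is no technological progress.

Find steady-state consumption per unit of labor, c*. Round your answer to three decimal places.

c* = 2.158

Steady state requires s·f(k) = (n + δ)·k, i.e. s·k^α = (n + δ)·k.
Dividing both sides by k: k^(1−α) = s / (n + δ).
k^0.56 = 0.43 / (0.012 + 0.067) = 0.43 / 0.079 = 5.4430
k* = 5.4430^(1/0.56) ≈ 20.6062
y* = (k*)^α = 20.6062^0.44 ≈ 3.7858
c* = (1 − s)·y* = (1 − 0.43) × 3.7858 ≈ 2.1579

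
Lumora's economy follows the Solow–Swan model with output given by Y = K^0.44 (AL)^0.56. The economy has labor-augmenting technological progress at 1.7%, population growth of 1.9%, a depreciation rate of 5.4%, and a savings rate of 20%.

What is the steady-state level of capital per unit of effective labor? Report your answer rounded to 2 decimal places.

k* ≈ 4.16

At the steady state, Δk = 0, so s·k^α = (n + g + δ)·k.
Rearranging, k^(1−α) = s / (n + g + δ).
k^0.56 = 0.20 / (0.019 + 0.017 + 0.054) = 0.20 / 0.090 = 2.2222
k* = 2.2222^(1/0.56) ≈ 4.1616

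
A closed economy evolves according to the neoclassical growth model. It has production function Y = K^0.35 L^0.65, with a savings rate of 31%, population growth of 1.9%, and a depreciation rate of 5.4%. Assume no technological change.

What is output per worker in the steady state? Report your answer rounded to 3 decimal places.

y* = 2.179

At the steady state, Δk = 0, so s·k^α = (n + δ)·k.
Dividing both sides by k: k^(1−α) = s / (n + δ).
k^0.65 = 0.31 / (0.019 + 0.054) = 0.31 / 0.073 = 4.2466
k* = 4.2466^(1/0.65) ≈ 9.2516
y* = (k*)^α = 9.2516^0.35 ≈ 2.1786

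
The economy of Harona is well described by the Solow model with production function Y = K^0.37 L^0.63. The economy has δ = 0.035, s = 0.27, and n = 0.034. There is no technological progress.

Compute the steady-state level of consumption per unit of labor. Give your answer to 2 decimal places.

In steady state, investment equals break-even investment: s·k^α = (n + δ)·k.
Dividing both sides by k: k^(1−α) = s / (n + δ).
k^0.63 = 0.27 / (0.034 + 0.035) = 0.27 / 0.069 = 3.9130
k* = 3.9130^(1/0.63) ≈ 8.7195
y* = (k*)^α = 8.7195^0.37 ≈ 2.2283
c* = (1 − s)·y* = (1 − 0.27) × 2.2283 ≈ 1.6267

c* ≈ 1.63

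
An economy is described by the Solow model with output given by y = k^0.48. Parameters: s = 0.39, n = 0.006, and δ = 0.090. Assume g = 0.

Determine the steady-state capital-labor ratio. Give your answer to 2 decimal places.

In steady state, investment equals break-even investment: s·k^α = (n + δ)·k.
Dividing both sides by k: k^(1−α) = s / (n + δ).
k^0.52 = 0.39 / (0.006 + 0.090) = 0.39 / 0.096 = 4.0625
k* = 4.0625^(1/0.52) ≈ 14.8169

k* ≈ 14.82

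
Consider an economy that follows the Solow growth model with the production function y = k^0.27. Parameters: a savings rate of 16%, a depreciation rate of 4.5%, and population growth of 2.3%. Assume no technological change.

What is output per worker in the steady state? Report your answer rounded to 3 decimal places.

y* = 1.372

At the steady state, Δk = 0, so s·k^α = (n + δ)·k.
Rearranging, k^(1−α) = s / (n + δ).
k^0.73 = 0.16 / (0.023 + 0.045) = 0.16 / 0.068 = 2.3529
k* = 2.3529^(1/0.73) ≈ 3.2288
y* = (k*)^α = 3.2288^0.27 ≈ 1.3723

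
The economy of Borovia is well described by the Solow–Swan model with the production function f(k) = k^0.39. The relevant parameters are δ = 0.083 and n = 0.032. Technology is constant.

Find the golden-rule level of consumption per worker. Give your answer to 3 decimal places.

At the golden rule, f'(k) = n + δ, so α·k^(α−1) = n + δ and k_gold = (α/(n + δ))^(1/(1−α)).
k_gold = (0.39/0.115)^(1/0.61) = 3.3913^1.6393 ≈ 7.4034
c_gold = f(k_gold) − (n + δ)·k_gold = 2.1831 − 0.115×7.4034 ≈ 1.3317

c_gold ≈ 1.332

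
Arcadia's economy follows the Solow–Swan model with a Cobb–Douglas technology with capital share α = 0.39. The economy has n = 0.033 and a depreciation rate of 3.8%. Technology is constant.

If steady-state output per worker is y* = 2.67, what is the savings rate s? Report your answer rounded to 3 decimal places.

s ≈ 0.330

Steady state requires s·f(k) = (n + δ)·k, i.e. s·k^α = (n + δ)·k.
Since y* = [s/(n + δ)]^(α/(1−α)), we have s/(n + δ) = (y*)^((1−α)/α) = 2.67^1.5641 = 4.6463.
Therefore s = 4.6463 × (n + δ) = 4.6463 × 0.071 = 0.3299.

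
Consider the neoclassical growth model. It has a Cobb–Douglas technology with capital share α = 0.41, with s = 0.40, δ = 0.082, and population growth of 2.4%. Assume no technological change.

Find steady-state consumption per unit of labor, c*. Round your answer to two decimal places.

c* ≈ 1.51

In steady state, investment equals break-even investment: s·k^α = (n + δ)·k.
Rearranging, k^(1−α) = s / (n + δ).
k^0.59 = 0.40 / (0.024 + 0.082) = 0.40 / 0.106 = 3.7736
k* = 3.7736^(1/0.59) ≈ 9.4963
y* = (k*)^α = 9.4963^0.41 ≈ 2.5165
c* = (1 − s)·y* = (1 − 0.40) × 2.5165 ≈ 1.5099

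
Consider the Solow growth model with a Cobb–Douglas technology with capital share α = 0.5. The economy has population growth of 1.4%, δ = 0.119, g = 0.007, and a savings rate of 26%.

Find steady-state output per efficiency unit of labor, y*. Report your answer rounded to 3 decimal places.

Steady state requires s·f(k) = (n + g + δ)·k, i.e. s·k^α = (n + g + δ)·k.
Dividing both sides by k: k^(1−α) = s / (n + g + δ).
k^0.5 = 0.26 / (0.014 + 0.007 + 0.119) = 0.26 / 0.140 = 1.8571
k* = 1.8571^(1/0.5) ≈ 3.4488
y* = (k*)^α = 3.4488^0.5 ≈ 1.8571

y* = 1.857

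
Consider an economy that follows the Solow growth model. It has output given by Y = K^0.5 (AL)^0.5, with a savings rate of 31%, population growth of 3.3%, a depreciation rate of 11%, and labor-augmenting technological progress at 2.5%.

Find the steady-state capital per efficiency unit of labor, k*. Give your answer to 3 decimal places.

In steady state, investment equals break-even investment: s·k^α = (n + g + δ)·k.
Dividing both sides by k: k^(1−α) = s / (n + g + δ).
k^0.5 = 0.31 / (0.033 + 0.025 + 0.110) = 0.31 / 0.168 = 1.8452
k* = 1.8452^(1/0.5) ≈ 3.4048

k* = 3.405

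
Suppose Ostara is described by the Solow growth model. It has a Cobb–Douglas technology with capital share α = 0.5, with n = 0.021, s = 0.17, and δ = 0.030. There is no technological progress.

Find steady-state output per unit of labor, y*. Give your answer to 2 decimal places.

y* ≈ 3.33

At the steady state, Δk = 0, so s·k^α = (n + δ)·k.
Dividing both sides by k: k^(1−α) = s / (n + δ).
k^0.5 = 0.17 / (0.021 + 0.030) = 0.17 / 0.051 = 3.3333
k* = 3.3333^(1/0.5) ≈ 11.1109
y* = (k*)^α = 11.1109^0.5 ≈ 3.3333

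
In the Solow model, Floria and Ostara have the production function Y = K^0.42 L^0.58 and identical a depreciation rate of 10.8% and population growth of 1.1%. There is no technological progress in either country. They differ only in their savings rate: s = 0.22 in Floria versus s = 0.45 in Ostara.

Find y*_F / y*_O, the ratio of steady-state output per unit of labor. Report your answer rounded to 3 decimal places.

y*_F / y*_O ≈ 0.596

Steady-state y* = [s/(n + δ)]^(α/(1−α)), so the ratio is [ (s_F/(n + δ)_F) / (s_O/(n + δ)_O) ]^0.7241.
s_F/(n + δ)_F = 0.22/0.119 = 1.8487; s_O/(n + δ)_O = 0.45/0.119 = 3.7815.
Ratio = (1.8487/3.7815)^0.7241 = 0.4889^0.7241 ≈ 0.5956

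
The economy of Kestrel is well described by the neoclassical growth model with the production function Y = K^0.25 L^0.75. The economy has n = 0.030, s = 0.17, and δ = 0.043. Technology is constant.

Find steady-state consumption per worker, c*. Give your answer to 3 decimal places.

In steady state, investment equals break-even investment: s·k^α = (n + δ)·k.
Rearranging, k^(1−α) = s / (n + δ).
k^0.75 = 0.17 / (0.030 + 0.043) = 0.17 / 0.073 = 2.3288
k* = 2.3288^(1/0.75) ≈ 3.0868
y* = (k*)^α = 3.0868^0.25 ≈ 1.3255
c* = (1 − s)·y* = (1 − 0.17) × 1.3255 ≈ 1.1002

c* ≈ 1.100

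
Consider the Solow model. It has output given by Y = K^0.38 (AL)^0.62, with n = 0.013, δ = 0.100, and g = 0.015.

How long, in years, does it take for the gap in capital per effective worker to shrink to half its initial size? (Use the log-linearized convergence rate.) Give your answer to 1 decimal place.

half-life ≈ 8.7 years

Near the steady state the convergence rate is λ = (1 − α)(n + g + δ).
λ = (1 − 0.38) × 0.128 = 0.62 × 0.128 = 0.07936
Half-life = ln 2 / λ = 0.6931 / 0.07936 ≈ 8.73 years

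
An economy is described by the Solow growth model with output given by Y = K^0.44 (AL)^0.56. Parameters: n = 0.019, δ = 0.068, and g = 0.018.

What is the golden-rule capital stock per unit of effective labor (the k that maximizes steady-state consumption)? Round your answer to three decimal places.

k_gold ≈ 12.918

The golden rule sets f'(k) = n + g + δ, i.e. α·k^(α−1) = n + g + δ.
So k^(1−α) = α / (n + g + δ) = 0.44 / 0.105 = 4.1905.
k_gold = 4.1905^(1/0.56) ≈ 12.9178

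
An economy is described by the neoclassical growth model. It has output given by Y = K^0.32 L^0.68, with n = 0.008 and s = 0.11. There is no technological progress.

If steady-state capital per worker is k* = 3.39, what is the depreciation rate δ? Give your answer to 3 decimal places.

In steady state, investment equals break-even investment: s·k^α = (n + δ)·k.
So s / (n + δ) = (k*)^(1−α) = 3.39^0.68 = 2.2937.
Therefore n + δ = s / 2.2937 = 0.11 / 2.2937 = 0.0480, so δ = 0.0480 − 0.008 = 0.0400.

δ ≈ 0.040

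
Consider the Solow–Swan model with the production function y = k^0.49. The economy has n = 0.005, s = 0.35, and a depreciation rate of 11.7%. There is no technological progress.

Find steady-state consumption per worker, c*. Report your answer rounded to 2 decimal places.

c* ≈ 1.79

Steady state requires s·f(k) = (n + δ)·k, i.e. s·k^α = (n + δ)·k.
Dividing both sides by k: k^(1−α) = s / (n + δ).
k^0.51 = 0.35 / (0.005 + 0.117) = 0.35 / 0.122 = 2.8689
k* = 2.8689^(1/0.51) ≈ 7.8973
y* = (k*)^α = 7.8973^0.49 ≈ 2.7527
c* = (1 − s)·y* = (1 − 0.35) × 2.7527 ≈ 1.7893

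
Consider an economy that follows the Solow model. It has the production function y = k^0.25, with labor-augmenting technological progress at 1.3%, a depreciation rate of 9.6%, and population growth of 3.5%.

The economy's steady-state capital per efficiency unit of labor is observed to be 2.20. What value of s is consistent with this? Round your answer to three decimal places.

s ≈ 0.260

Steady state requires s·f(k) = (n + g + δ)·k, i.e. s·k^α = (n + g + δ)·k.
So s / (n + g + δ) = (k*)^(1−α) = 2.20^0.75 = 1.8064.
Therefore s = 1.8064 × (n + g + δ) = 1.8064 × 0.144 = 0.2601.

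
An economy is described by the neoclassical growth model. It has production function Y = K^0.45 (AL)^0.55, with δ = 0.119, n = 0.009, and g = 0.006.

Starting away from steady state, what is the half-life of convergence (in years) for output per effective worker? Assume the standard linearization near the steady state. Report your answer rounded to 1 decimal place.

half-life ≈ 9.4 years

Near the steady state the convergence rate is λ = (1 − α)(n + g + δ).
λ = (1 − 0.45) × 0.134 = 0.55 × 0.134 = 0.0737
Half-life = ln 2 / λ = 0.6931 / 0.0737 ≈ 9.40 years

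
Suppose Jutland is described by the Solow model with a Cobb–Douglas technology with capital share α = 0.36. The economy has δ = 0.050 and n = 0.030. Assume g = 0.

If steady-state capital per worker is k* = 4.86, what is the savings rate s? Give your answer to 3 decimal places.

s ≈ 0.220

At the steady state, Δk = 0, so s·k^α = (n + δ)·k.
So s / (n + δ) = (k*)^(1−α) = 4.86^0.64 = 2.7507.
Therefore s = 2.7507 × (n + δ) = 2.7507 × 0.080 = 0.2201.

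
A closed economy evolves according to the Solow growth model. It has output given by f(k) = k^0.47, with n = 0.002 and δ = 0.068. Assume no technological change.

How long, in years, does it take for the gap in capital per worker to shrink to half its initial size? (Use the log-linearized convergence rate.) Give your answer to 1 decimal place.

Near the steady state the convergence rate is λ = (1 − α)(n + δ).
λ = (1 − 0.47) × 0.070 = 0.53 × 0.070 = 0.0371
Half-life = ln 2 / λ = 0.6931 / 0.0371 ≈ 18.68 years

half-life ≈ 18.7 years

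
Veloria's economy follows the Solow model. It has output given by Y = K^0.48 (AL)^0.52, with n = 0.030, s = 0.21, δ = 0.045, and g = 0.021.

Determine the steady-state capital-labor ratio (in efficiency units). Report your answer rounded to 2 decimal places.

Steady state requires s·f(k) = (n + g + δ)·k, i.e. s·k^α = (n + g + δ)·k.
Dividing both sides by k: k^(1−α) = s / (n + g + δ).
k^0.52 = 0.21 / (0.030 + 0.021 + 0.045) = 0.21 / 0.096 = 2.1875
k* = 2.1875^(1/0.52) ≈ 4.5055

k* ≈ 4.51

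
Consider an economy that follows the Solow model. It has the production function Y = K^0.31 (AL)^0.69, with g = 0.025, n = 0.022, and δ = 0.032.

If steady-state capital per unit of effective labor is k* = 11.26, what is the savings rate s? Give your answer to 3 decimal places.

In steady state, investment equals break-even investment: s·k^α = (n + g + δ)·k.
So s / (n + g + δ) = (k*)^(1−α) = 11.26^0.69 = 5.3157.
Therefore s = 5.3157 × (n + g + δ) = 5.3157 × 0.079 = 0.4199.

s ≈ 0.420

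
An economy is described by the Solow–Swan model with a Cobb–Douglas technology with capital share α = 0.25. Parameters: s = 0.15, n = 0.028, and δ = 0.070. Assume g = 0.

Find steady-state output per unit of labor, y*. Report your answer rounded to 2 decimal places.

In steady state, investment equals break-even investment: s·k^α = (n + δ)·k.
Dividing both sides by k: k^(1−α) = s / (n + δ).
k^0.75 = 0.15 / (0.028 + 0.070) = 0.15 / 0.098 = 1.5306
k* = 1.5306^(1/0.75) ≈ 1.7639
y* = (k*)^α = 1.7639^0.25 ≈ 1.1524

y* ≈ 1.15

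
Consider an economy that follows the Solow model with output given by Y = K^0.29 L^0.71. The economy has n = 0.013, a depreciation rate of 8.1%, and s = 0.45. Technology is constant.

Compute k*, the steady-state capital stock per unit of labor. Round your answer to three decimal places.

In steady state, investment equals break-even investment: s·k^α = (n + δ)·k.
Rearranging, k^(1−α) = s / (n + δ).
k^0.71 = 0.45 / (0.013 + 0.081) = 0.45 / 0.094 = 4.7872
k* = 4.7872^(1/0.71) ≈ 9.0753

k* ≈ 9.075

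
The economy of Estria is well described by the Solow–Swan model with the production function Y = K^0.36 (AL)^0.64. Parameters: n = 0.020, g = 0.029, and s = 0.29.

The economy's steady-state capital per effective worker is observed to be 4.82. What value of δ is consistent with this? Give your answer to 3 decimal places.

Steady state requires s·f(k) = (n + g + δ)·k, i.e. s·k^α = (n + g + δ)·k.
So s / (n + g + δ) = (k*)^(1−α) = 4.82^0.64 = 2.7362.
Therefore n + g + δ = s / 2.7362 = 0.29 / 2.7362 = 0.1060, so δ = 0.1060 − 0.049 = 0.0570.

δ ≈ 0.057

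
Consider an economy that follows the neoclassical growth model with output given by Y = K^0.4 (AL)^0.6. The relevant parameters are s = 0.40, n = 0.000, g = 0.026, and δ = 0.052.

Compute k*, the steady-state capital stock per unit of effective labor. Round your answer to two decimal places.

k* ≈ 15.25

At the steady state, Δk = 0, so s·k^α = (n + g + δ)·k.
Rearranging, k^(1−α) = s / (n + g + δ).
k^0.6 = 0.40 / (0.000 + 0.026 + 0.052) = 0.40 / 0.078 = 5.1282
k* = 5.1282^(1/0.6) ≈ 15.2502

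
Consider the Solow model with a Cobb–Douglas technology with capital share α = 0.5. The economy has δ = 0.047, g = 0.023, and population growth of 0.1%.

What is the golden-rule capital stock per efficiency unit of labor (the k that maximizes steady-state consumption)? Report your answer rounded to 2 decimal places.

The golden rule sets f'(k) = n + g + δ, i.e. α·k^(α−1) = n + g + δ.
So k^(1−α) = α / (n + g + δ) = 0.5 / 0.071 = 7.0423.
k_gold = 7.0423^(1/0.5) ≈ 49.5940

k_gold ≈ 49.59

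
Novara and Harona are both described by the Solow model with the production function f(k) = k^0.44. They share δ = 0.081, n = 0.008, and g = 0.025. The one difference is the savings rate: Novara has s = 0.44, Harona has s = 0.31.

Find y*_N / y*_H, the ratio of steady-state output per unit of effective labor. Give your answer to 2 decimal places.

Steady-state y* = [s/(n + g + δ)]^(α/(1−α)), so the ratio is [ (s_N/(n + g + δ)_N) / (s_H/(n + g + δ)_H) ]^0.7857.
s_N/(n + g + δ)_N = 0.44/0.114 = 3.8596; s_H/(n + g + δ)_H = 0.31/0.114 = 2.7193.
Ratio = (3.8596/2.7193)^0.7857 = 1.4193^0.7857 ≈ 1.3167

ratio ≈ 1.32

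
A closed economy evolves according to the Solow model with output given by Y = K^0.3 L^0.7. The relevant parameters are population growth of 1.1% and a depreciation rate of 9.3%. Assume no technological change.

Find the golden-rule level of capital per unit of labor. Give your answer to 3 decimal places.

The golden rule sets f'(k) = n + δ, i.e. α·k^(α−1) = n + δ.
So k^(1−α) = α / (n + δ) = 0.3 / 0.104 = 2.8846.
k_gold = 2.8846^(1/0.7) ≈ 4.5422

k_gold ≈ 4.542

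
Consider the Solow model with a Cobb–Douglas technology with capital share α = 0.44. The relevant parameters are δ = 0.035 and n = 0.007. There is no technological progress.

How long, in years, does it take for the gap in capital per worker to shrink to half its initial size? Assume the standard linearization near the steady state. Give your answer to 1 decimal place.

Near the steady state the convergence rate is λ = (1 − α)(n + δ).
λ = (1 − 0.44) × 0.042 = 0.56 × 0.042 = 0.02352
Half-life = ln 2 / λ = 0.6931 / 0.02352 ≈ 29.47 years

half-life ≈ 29.5 years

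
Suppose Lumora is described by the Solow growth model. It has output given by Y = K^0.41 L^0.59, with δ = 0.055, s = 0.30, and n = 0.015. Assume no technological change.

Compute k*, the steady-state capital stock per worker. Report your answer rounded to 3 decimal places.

At the steady state, Δk = 0, so s·k^α = (n + δ)·k.
Rearranging, k^(1−α) = s / (n + δ).
k^0.59 = 0.30 / (0.015 + 0.055) = 0.30 / 0.070 = 4.2857
k* = 4.2857^(1/0.59) ≈ 11.7821

k* ≈ 11.782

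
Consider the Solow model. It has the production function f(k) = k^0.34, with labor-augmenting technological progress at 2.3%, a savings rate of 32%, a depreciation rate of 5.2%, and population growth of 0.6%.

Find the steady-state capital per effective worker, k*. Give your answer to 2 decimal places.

In steady state, investment equals break-even investment: s·k^α = (n + g + δ)·k.
Dividing both sides by k: k^(1−α) = s / (n + g + δ).
k^0.66 = 0.32 / (0.006 + 0.023 + 0.052) = 0.32 / 0.081 = 3.9506
k* = 3.9506^(1/0.66) ≈ 8.0174

k* ≈ 8.02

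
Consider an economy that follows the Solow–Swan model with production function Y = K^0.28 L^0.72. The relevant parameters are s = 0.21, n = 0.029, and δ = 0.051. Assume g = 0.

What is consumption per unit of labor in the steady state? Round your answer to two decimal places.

c* ≈ 1.15

Steady state requires s·f(k) = (n + δ)·k, i.e. s·k^α = (n + δ)·k.
Rearranging, k^(1−α) = s / (n + δ).
k^0.72 = 0.21 / (0.029 + 0.051) = 0.21 / 0.080 = 2.6250
k* = 2.6250^(1/0.72) ≈ 3.8205
y* = (k*)^α = 3.8205^0.28 ≈ 1.4554
c* = (1 − s)·y* = (1 − 0.21) × 1.4554 ≈ 1.1498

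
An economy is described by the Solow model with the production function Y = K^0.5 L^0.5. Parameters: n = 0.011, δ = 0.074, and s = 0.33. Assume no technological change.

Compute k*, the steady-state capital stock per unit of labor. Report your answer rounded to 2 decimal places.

k* ≈ 15.07

In steady state, investment equals break-even investment: s·k^α = (n + δ)·k.
Dividing both sides by k: k^(1−α) = s / (n + δ).
k^0.5 = 0.33 / (0.011 + 0.074) = 0.33 / 0.085 = 3.8824
k* = 3.8824^(1/0.5) ≈ 15.0730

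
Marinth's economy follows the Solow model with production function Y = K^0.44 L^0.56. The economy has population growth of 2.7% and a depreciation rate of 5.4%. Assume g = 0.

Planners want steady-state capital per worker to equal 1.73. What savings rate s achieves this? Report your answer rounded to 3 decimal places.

s ≈ 0.110

Steady state requires s·f(k) = (n + δ)·k, i.e. s·k^α = (n + δ)·k.
So s / (n + δ) = (k*)^(1−α) = 1.73^0.56 = 1.3593.
Therefore s = 1.3593 × (n + δ) = 1.3593 × 0.081 = 0.1101.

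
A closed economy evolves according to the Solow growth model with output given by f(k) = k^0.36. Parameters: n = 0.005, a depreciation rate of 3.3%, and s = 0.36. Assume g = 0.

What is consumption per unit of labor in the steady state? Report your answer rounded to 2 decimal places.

Steady state requires s·f(k) = (n + δ)·k, i.e. s·k^α = (n + δ)·k.
Dividing both sides by k: k^(1−α) = s / (n + δ).
k^0.64 = 0.36 / (0.005 + 0.033) = 0.36 / 0.038 = 9.4737
k* = 9.4737^(1/0.64) ≈ 33.5592
y* = (k*)^α = 33.5592^0.36 ≈ 3.5424
c* = (1 − s)·y* = (1 − 0.36) × 3.5424 ≈ 2.2671

c* ≈ 2.27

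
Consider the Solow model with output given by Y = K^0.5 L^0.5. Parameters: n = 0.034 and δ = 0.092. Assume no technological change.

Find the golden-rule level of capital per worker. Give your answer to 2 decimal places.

The golden rule sets f'(k) = n + δ, i.e. α·k^(α−1) = n + δ.
So k^(1−α) = α / (n + δ) = 0.5 / 0.126 = 3.9683.
k_gold = 3.9683^(1/0.5) ≈ 15.7474

k_gold ≈ 15.75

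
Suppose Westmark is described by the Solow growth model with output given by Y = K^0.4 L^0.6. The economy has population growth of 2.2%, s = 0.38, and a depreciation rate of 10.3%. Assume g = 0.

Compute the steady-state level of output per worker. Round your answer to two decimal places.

y* ≈ 2.10

At the steady state, Δk = 0, so s·k^α = (n + δ)·k.
Dividing both sides by k: k^(1−α) = s / (n + δ).
k^0.6 = 0.38 / (0.022 + 0.103) = 0.38 / 0.125 = 3.0400
k* = 3.0400^(1/0.6) ≈ 6.3795
y* = (k*)^α = 6.3795^0.4 ≈ 2.0985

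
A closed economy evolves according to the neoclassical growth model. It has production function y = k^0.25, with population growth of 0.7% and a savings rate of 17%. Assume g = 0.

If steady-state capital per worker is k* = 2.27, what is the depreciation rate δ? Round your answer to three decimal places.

δ ≈ 0.085

Steady state requires s·f(k) = (n + δ)·k, i.e. s·k^α = (n + δ)·k.
So s / (n + δ) = (k*)^(1−α) = 2.27^0.75 = 1.8494.
Therefore n + δ = s / 1.8494 = 0.17 / 1.8494 = 0.0919, so δ = 0.0919 − 0.007 = 0.0849.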